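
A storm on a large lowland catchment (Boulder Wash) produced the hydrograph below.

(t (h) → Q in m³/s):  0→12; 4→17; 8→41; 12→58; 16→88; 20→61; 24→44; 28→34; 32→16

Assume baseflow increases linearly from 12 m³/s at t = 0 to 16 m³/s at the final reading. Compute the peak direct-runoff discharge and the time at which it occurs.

Subtracting baseflow gives direct-runoff ordinates: 0.00, 4.50, 28.00, 44.50, 74.00, 46.50, 29.00, 18.50, 0.00 m³/s.
The maximum is 74.00 m³/s, occurring at the reading for t = 16 h.

Q_p = 74.00 m³/s at t = 16 h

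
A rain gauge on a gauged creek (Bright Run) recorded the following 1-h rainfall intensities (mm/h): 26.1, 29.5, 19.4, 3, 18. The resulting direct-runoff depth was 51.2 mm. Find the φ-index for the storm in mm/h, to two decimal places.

φ ≈ 10.45 mm/h

Only the 4 blocks with intensity above φ contribute runoff: 26.1, 29.5, 19.4, 18 mm/h.
Σ(I−φ)·Δt = d  ⇒  (26.1+29.5+19.4+18 − 4φ)·1 = 51.2
φ = (93.00 − 51.2/1) / 4 = 10.45 mm/h.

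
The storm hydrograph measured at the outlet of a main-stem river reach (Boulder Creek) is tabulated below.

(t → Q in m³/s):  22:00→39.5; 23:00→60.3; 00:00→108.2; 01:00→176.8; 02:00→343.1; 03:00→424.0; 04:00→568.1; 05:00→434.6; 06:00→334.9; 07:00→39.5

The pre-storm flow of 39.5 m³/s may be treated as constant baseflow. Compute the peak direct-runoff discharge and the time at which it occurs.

Subtracting baseflow gives direct-runoff ordinates: 0.0, 20.8, 68.7, 137.3, 303.6, 384.5, 528.6, 395.1, 295.4, 0.0 m³/s.
The maximum is 528.6 m³/s, occurring at the reading for t = 04:00.

Q_p = 528.6 m³/s at t = 04:00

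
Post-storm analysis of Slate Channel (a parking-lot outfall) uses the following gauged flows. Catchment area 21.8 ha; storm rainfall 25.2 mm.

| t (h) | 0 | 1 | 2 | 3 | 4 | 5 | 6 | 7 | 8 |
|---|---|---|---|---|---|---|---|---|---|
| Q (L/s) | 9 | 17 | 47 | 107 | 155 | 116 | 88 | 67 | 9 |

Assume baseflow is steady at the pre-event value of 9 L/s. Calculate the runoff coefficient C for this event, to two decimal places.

ΣQ_DR = 534.0 L/s; V = ΣQ_DR·Δt = 1.922 × 10^6 L.
Runoff depth d = V / A = 8.818 mm.
C = d / P = 8.818 / 25.2 = 0.35.

C ≈ 0.35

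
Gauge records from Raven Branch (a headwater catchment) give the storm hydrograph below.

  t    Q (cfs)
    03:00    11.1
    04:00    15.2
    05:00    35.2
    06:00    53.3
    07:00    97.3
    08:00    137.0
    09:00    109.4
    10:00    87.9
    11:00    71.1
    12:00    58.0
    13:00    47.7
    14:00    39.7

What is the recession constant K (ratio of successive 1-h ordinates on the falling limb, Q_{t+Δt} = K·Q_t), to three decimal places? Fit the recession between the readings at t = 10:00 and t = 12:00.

K ≈ 0.812

Using the recession-limb readings at t = 10:00 and t = 12:00: Q falls from 87.9 to 58.0 cfs over 2 intervals.
K = (Q₂/Q₁)^(1/2) = (58.0/87.9)^(1/2) = 0.812.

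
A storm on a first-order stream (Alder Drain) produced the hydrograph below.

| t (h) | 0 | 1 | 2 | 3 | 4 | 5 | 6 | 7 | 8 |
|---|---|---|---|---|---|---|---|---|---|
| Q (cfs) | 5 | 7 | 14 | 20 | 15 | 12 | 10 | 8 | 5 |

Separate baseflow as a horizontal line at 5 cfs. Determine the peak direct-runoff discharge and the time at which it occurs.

Q_p = 15.0 cfs at t = 3 h

Subtracting baseflow gives direct-runoff ordinates: 0.0, 2.0, 9.0, 15.0, 10.0, 7.0, 5.0, 3.0, 0.0 cfs.
The maximum is 15.0 cfs, occurring at the reading for t = 3 h.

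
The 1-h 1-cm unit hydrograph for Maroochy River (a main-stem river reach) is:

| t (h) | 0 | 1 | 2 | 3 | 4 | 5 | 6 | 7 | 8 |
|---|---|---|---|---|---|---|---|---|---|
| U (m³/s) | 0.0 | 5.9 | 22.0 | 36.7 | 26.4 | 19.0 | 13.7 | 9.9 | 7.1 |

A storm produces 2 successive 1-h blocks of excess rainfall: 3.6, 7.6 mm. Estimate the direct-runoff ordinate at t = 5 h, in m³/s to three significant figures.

By discrete convolution, Q_j = Σ (P_i / 10 mm) · U_{j−i}.
At t = 5 h (j=5): Q = (3.6/10)·19.0 + (7.6/10)·26.4 = 26.9 m³/s.

Q ≈ 26.9 m³/s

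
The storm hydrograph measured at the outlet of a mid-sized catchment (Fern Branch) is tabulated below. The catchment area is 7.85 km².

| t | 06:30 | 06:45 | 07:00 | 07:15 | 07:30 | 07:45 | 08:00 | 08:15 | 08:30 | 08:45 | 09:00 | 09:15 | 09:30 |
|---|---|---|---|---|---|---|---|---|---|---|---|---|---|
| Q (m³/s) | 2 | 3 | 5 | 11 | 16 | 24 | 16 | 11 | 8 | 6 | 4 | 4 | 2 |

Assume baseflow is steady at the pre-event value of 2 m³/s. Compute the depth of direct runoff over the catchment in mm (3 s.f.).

Direct runoff: 0.0, 1.0, 3.0, 9.0, 14.0, 22.0, 14.0, 9.0, 6.0, 4.0, 2.0, 2.0, 0.0 m³/s; ΣQ_DR = 86.00 m³/s.
V = ΣQ_DR · Δt = 86.00 × 900 s = 77400 m³.
Over A = 7.85 km², depth = V / A = 9.86 mm.

d ≈ 9.86 mm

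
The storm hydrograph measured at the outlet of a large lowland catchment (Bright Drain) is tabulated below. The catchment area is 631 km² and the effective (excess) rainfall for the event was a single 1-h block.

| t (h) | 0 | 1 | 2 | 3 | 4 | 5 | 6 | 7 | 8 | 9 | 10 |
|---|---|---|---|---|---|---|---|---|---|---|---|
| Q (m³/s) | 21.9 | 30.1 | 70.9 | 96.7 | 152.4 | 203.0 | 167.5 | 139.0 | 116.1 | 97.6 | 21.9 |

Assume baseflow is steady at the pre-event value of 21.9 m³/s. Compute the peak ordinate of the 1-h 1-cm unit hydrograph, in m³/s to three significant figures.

Direct runoff: 0.0, 8.2, 49.0, 74.8, 130.5, 181.1, 145.6, 117.1, 94.2, 75.7, 0.0 m³/s; ΣQ_DR = 876.2 m³/s, peak = 181.1 m³/s.
Runoff depth d = ΣQ_DR·Δt / A = 876.2 × 3600 / (631 km²) = 4.999 mm.
The 1-cm UH is the DRH scaled by (10 mm)/d, so U_p = 181.1 × 10/4.999 = 362 m³/s.

U_p ≈ 362 m³/s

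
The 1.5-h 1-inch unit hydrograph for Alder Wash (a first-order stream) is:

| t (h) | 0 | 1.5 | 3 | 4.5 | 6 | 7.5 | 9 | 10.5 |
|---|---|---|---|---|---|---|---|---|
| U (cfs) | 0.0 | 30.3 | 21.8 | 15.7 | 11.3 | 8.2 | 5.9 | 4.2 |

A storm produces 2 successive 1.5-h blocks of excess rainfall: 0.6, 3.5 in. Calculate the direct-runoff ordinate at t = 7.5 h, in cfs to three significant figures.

By discrete convolution, Q_j = Σ (P_i / 1 in) · U_{j−i}.
At t = 7.5 h (j=5): Q = (0.6/1)·8.2 + (3.5/1)·11.3 = 44.5 cfs.

Q ≈ 44.5 cfs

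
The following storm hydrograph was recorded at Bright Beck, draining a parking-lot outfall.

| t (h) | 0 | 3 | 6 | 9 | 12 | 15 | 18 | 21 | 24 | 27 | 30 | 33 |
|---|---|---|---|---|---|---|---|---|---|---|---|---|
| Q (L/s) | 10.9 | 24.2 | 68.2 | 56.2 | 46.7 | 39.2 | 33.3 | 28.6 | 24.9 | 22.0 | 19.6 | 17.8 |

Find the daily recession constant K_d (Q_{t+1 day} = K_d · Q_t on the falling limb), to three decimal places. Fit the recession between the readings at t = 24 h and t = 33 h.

Between t = 24 h and t = 33 h the flow falls from 24.9 to 17.8 L/s over 3×3 h = 9 h.
Per-interval ratio K = (17.8/24.9)^(1/3) = 0.8941; K_d = K^(24/3) = 0.409.

K_d ≈ 0.409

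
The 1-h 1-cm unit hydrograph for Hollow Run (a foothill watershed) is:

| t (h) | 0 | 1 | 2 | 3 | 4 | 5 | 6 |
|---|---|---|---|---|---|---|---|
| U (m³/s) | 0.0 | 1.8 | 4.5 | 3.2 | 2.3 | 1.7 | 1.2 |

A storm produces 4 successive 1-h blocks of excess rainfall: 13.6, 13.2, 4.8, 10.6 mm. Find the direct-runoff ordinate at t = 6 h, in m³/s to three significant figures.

Q ≈ 8.37 m³/s

By discrete convolution, Q_j = Σ (P_i / 10 mm) · U_{j−i}.
At t = 6 h (j=6): Q = (13.6/10)·1.2 + (13.2/10)·1.7 + (4.8/10)·2.3 + (10.6/10)·3.2 = 8.37 m³/s.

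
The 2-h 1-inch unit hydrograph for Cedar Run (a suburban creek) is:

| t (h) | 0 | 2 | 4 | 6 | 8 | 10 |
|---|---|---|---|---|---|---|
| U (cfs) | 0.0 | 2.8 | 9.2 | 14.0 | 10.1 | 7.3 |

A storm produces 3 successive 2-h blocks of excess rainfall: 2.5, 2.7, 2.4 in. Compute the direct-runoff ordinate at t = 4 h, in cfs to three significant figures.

By discrete convolution, Q_j = Σ (P_i / 1 in) · U_{j−i}.
At t = 4 h (j=2): Q = (2.5/1)·9.2 + (2.7/1)·2.8 + (2.4/1)·0.0 = 30.6 cfs.

Q ≈ 30.6 cfs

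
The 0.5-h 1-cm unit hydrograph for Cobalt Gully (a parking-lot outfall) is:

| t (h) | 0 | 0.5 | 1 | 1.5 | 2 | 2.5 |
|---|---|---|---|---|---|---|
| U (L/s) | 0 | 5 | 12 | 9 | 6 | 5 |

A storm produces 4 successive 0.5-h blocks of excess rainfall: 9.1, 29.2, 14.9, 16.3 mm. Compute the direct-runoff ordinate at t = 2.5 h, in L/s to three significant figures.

Q ≈ 55.0 L/s

By discrete convolution, Q_j = Σ (P_i / 10 mm) · U_{j−i}.
At t = 2.5 h (j=5): Q = (9.1/10)·5 + (29.2/10)·6 + (14.9/10)·9 + (16.3/10)·12 = 55.0 L/s.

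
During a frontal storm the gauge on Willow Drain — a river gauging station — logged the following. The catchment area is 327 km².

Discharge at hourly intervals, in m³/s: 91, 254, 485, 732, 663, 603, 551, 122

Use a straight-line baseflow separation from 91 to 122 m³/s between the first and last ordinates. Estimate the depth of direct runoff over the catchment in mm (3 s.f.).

Direct runoff: 0.00, 158.57, 385.14, 627.71, 554.29, 489.86, 433.43, 0.00 m³/s; ΣQ_DR = 2649 m³/s.
V = ΣQ_DR · Δt = 2649 × 3600 s = 9.536 × 10^6 m³.
Over A = 327 km², depth = V / A = 29.2 mm.

d ≈ 29.2 mm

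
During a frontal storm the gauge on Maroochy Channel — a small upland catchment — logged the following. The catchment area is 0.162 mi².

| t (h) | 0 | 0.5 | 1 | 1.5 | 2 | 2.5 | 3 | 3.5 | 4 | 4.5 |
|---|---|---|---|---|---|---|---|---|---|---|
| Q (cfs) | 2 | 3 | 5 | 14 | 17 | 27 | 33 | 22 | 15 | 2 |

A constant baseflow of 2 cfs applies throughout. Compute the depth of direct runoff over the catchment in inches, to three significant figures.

d ≈ 0.574 in

Direct runoff: 0.0, 1.0, 3.0, 12.0, 15.0, 25.0, 31.0, 20.0, 13.0, 0.0 cfs; ΣQ_DR = 120.0 cfs.
V = ΣQ_DR · Δt = 120.0 × 1800 s = 2.160 × 10^5 ft³.
Over A = 0.162 mi², depth = V / A = 0.574 in.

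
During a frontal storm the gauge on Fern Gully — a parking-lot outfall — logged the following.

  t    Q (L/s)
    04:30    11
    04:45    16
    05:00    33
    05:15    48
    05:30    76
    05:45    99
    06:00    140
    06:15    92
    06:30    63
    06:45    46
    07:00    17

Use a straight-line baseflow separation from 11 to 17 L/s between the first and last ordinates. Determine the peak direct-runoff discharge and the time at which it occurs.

Q_p = 125.40 L/s at t = 06:00

Subtracting baseflow gives direct-runoff ordinates: 0.00, 4.40, 20.80, 35.20, 62.60, 85.00, 125.40, 76.80, 47.20, 29.60, 0.00 L/s.
The maximum is 125.40 L/s, occurring at the reading for t = 06:00.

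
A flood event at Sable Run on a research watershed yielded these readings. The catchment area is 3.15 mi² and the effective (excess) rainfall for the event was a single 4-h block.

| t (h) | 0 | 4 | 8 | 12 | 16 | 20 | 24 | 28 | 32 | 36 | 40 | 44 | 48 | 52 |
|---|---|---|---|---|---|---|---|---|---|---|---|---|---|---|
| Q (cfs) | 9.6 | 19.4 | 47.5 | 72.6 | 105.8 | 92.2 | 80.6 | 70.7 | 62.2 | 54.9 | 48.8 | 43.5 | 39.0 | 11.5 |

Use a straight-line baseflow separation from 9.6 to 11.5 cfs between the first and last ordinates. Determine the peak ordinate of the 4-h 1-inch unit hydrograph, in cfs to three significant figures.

U_p ≈ 79.6 cfs

Direct runoff: 0.00, 9.65, 37.61, 62.56, 95.62, 81.87, 70.12, 60.08, 51.43, 43.98, 37.74, 32.29, 27.65, 0.00 cfs; ΣQ_DR = 610.6 cfs, peak = 95.62 cfs.
Runoff depth d = ΣQ_DR·Δt / A = 610.6 × 14400 / (3.15 mi²) = 1.201 in.
The 1-inch UH is the DRH scaled by (1 in)/d, so U_p = 95.62 × 1/1.201 = 79.6 cfs.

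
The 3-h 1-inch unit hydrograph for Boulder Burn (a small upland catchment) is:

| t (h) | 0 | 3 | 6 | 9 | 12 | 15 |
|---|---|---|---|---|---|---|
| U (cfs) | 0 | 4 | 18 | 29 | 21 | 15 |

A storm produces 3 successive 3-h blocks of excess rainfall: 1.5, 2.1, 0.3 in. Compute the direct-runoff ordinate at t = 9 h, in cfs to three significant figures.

By discrete convolution, Q_j = Σ (P_i / 1 in) · U_{j−i}.
At t = 9 h (j=3): Q = (1.5/1)·29 + (2.1/1)·18 + (0.3/1)·4 = 82.5 cfs.

Q ≈ 82.5 cfs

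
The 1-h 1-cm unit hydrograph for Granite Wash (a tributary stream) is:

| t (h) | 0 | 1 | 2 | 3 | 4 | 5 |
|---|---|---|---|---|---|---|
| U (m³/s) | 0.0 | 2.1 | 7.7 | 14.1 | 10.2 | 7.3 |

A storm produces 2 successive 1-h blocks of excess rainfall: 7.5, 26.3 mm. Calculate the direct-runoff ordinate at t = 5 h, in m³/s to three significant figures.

By discrete convolution, Q_j = Σ (P_i / 10 mm) · U_{j−i}.
At t = 5 h (j=5): Q = (7.5/10)·7.3 + (26.3/10)·10.2 = 32.3 m³/s.

Q ≈ 32.3 m³/s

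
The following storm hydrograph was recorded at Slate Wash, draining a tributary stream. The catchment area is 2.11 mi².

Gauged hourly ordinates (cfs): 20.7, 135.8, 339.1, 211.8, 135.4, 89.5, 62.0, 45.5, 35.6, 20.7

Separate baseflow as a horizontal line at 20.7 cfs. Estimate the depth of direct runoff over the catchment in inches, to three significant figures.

Direct runoff: 0.0, 115.1, 318.4, 191.1, 114.7, 68.8, 41.3, 24.8, 14.9, 0.0 cfs; ΣQ_DR = 889.1 cfs.
V = ΣQ_DR · Δt = 889.1 × 3600 s = 3.201 × 10^6 ft³.
Over A = 2.11 mi², depth = V / A = 0.653 in.

d ≈ 0.653 in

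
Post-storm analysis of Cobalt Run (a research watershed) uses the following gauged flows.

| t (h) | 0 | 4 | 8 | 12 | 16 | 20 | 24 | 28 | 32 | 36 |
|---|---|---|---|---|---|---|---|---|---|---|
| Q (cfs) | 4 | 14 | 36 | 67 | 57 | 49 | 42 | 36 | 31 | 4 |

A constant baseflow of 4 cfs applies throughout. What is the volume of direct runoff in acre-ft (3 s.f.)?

Direct-runoff ordinates (Q − Q_b): 0.0, 10.0, 32.0, 63.0, 53.0, 45.0, 38.0, 32.0, 27.0, 0.0 cfs.
ΣQ_DR = 300.0 cfs.
With Δt = 4 h = 14400 s, V = ΣQ_DR · Δt = 300.0 × 14400 = 4.32 × 10^6 ft³ = 99.2 acre-ft.

V ≈ 99.2 acre-ft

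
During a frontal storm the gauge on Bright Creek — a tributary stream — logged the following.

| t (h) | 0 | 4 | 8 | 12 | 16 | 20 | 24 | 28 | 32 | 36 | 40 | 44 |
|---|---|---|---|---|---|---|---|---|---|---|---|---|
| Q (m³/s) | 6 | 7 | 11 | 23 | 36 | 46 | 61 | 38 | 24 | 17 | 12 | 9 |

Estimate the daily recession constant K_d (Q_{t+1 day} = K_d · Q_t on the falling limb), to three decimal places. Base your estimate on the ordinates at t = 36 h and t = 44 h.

Between t = 36 h and t = 44 h the flow falls from 17 to 9 m³/s over 2×4 h = 8 h.
Per-interval ratio K = (9/17)^(1/2) = 0.7276; K_d = K^(24/4) = 0.148.

K_d ≈ 0.148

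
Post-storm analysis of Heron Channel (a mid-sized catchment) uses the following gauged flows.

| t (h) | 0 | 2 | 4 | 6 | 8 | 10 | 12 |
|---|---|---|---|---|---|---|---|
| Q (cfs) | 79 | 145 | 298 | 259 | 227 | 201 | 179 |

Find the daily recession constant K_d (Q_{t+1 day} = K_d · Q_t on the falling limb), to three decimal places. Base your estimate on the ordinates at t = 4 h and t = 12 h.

Between t = 4 h and t = 12 h the flow falls from 298 to 179 cfs over 4×2 h = 8 h.
Per-interval ratio K = (179/298)^(1/4) = 0.8804; K_d = K^(24/2) = 0.217.

K_d ≈ 0.217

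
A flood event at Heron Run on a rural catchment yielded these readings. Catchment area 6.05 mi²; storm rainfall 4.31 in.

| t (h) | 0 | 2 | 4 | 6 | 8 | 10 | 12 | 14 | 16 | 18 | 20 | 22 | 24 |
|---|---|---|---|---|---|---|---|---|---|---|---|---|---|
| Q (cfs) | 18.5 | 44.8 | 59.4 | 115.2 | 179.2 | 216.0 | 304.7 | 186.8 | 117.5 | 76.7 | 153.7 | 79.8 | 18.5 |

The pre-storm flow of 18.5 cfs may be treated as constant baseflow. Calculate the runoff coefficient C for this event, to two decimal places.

ΣQ_DR = 1330 cfs; V = ΣQ_DR·Δt = 9.578 × 10^6 ft³.
Runoff depth d = V / A = 0.6815 in.
C = d / P = 0.6815 / 4.31 = 0.16.

C ≈ 0.16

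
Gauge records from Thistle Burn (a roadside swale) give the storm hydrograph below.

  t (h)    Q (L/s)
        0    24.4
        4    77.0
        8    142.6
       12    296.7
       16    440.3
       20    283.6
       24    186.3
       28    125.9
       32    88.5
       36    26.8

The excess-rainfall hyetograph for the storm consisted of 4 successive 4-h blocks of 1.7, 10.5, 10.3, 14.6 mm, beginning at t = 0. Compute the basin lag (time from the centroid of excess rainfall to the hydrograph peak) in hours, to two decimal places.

Centroid of excess rainfall: t_c = Σ P_i·t̄_i / ΣP_i = 10.0755 h (block centres at 2, 6, 10, 14 h).
Hydrograph peak occurs at t = 16 h, so basin lag t_L = 16 − 10.0755 = 5.92 h.

t_L ≈ 5.92 h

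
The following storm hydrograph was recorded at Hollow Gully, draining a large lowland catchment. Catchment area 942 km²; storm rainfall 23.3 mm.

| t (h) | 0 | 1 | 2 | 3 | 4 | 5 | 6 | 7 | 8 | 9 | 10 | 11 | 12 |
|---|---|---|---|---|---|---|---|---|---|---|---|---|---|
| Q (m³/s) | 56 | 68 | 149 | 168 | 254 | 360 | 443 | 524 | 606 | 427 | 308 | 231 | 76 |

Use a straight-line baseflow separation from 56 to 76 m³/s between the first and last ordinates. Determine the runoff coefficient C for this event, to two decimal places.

C ≈ 0.46

ΣQ_DR = 2812 m³/s; V = ΣQ_DR·Δt = 1.012 × 10^7 m³.
Runoff depth d = V / A = 10.75 mm.
C = d / P = 10.75 / 23.3 = 0.46.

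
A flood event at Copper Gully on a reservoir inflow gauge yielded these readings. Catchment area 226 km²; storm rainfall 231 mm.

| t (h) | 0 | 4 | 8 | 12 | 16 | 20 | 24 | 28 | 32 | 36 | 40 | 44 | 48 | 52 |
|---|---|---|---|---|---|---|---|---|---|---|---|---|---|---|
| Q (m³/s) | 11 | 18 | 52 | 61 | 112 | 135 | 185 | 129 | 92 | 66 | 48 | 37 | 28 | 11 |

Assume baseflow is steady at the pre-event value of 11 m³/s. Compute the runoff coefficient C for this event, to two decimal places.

C ≈ 0.23

ΣQ_DR = 831.0 m³/s; V = ΣQ_DR·Δt = 1.197 × 10^7 m³.
Runoff depth d = V / A = 52.95 mm.
C = d / P = 52.95 / 231 = 0.23.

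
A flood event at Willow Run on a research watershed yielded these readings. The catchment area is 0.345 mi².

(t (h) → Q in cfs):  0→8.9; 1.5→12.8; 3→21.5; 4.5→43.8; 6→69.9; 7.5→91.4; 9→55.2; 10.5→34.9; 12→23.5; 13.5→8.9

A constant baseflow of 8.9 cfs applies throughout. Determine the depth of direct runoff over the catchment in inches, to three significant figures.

Direct runoff: 0.0, 3.9, 12.6, 34.9, 61.0, 82.5, 46.3, 26.0, 14.6, 0.0 cfs; ΣQ_DR = 281.8 cfs.
V = ΣQ_DR · Δt = 281.8 × 5400 s = 1.522 × 10^6 ft³.
Over A = 0.345 mi², depth = V / A = 1.90 in.

d ≈ 1.90 in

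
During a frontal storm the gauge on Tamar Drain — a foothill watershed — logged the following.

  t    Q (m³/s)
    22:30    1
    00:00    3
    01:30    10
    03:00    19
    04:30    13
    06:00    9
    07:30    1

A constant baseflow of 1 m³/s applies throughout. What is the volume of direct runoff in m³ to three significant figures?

Direct-runoff ordinates (Q − Q_b): 0.0, 2.0, 9.0, 18.0, 12.0, 8.0, 0.0 m³/s.
ΣQ_DR = 49.00 m³/s.
With Δt = 1.5 h = 5400 s, V = ΣQ_DR · Δt = 49.00 × 5400 = 2.65 × 10^5 m³.

V ≈ 2.65 × 10^5 m³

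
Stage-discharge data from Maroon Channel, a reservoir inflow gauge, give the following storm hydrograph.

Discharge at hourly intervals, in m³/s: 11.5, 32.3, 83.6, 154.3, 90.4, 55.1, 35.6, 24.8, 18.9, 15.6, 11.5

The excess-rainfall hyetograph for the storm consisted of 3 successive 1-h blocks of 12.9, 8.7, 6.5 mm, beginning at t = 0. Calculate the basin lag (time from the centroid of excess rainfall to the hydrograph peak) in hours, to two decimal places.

t_L ≈ 1.73 h

Centroid of excess rainfall: t_c = Σ P_i·t̄_i / ΣP_i = 1.2722 h (block centres at 0.5, 1.5, 2.5 h).
Hydrograph peak occurs at t = 3 h, so basin lag t_L = 3 − 1.2722 = 1.73 h.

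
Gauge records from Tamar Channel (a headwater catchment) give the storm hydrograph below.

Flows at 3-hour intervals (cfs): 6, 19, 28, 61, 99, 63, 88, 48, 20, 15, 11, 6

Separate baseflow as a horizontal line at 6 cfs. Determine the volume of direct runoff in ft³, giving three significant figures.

V ≈ 4.23 × 10^6 ft³

Direct-runoff ordinates (Q − Q_b): 0.0, 13.0, 22.0, 55.0, 93.0, 57.0, 82.0, 42.0, 14.0, 9.0, 5.0, 0.0 cfs.
ΣQ_DR = 392.0 cfs.
With Δt = 3 h = 10800 s, V = ΣQ_DR · Δt = 392.0 × 10800 = 4.23 × 10^6 ft³.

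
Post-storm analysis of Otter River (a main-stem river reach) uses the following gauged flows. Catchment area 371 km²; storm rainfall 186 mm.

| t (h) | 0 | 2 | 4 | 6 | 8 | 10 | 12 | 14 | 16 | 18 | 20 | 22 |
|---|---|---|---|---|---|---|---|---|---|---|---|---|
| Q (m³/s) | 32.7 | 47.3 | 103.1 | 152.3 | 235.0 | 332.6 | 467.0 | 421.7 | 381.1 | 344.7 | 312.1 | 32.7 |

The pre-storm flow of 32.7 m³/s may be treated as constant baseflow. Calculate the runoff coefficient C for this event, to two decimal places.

ΣQ_DR = 2470 m³/s; V = ΣQ_DR·Δt = 1.778 × 10^7 m³.
Runoff depth d = V / A = 47.93 mm.
C = d / P = 47.93 / 186 = 0.26.

C ≈ 0.26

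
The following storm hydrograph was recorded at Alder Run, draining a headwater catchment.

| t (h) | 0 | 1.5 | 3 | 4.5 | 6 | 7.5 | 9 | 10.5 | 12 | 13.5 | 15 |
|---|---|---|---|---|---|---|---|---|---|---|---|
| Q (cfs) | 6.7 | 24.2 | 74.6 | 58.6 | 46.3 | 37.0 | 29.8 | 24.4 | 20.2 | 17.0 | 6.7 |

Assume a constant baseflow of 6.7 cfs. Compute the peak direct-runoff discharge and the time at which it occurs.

Q_p = 67.9 cfs at t = 3 h

Subtracting baseflow gives direct-runoff ordinates: 0.0, 17.5, 67.9, 51.9, 39.6, 30.3, 23.1, 17.7, 13.5, 10.3, 0.0 cfs.
The maximum is 67.9 cfs, occurring at the reading for t = 3 h.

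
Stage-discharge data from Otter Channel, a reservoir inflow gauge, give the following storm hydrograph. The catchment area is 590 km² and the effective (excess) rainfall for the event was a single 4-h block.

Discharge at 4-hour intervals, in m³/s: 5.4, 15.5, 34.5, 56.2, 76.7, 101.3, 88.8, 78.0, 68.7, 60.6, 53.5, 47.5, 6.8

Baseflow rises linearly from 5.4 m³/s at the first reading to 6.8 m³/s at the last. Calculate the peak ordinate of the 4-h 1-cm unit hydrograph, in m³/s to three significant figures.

U_p ≈ 63.6 m³/s

Direct runoff: 0.00, 9.98, 28.87, 50.45, 70.83, 95.32, 82.70, 71.78, 62.37, 54.15, 46.93, 40.82, 0.00 m³/s; ΣQ_DR = 614.2 m³/s, peak = 95.32 m³/s.
Runoff depth d = ΣQ_DR·Δt / A = 614.2 × 14400 / (590 km²) = 14.99 mm.
The 1-cm UH is the DRH scaled by (10 mm)/d, so U_p = 95.32 × 10/14.99 = 63.6 m³/s.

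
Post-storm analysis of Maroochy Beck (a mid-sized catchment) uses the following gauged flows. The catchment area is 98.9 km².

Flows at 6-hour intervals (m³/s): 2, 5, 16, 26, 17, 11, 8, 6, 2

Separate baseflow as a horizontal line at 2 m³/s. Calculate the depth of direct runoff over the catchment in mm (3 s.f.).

d ≈ 16.4 mm

Direct runoff: 0.0, 3.0, 14.0, 24.0, 15.0, 9.0, 6.0, 4.0, 0.0 m³/s; ΣQ_DR = 75.00 m³/s.
V = ΣQ_DR · Δt = 75.00 × 21600 s = 1.620 × 10^6 m³.
Over A = 98.9 km², depth = V / A = 16.4 mm.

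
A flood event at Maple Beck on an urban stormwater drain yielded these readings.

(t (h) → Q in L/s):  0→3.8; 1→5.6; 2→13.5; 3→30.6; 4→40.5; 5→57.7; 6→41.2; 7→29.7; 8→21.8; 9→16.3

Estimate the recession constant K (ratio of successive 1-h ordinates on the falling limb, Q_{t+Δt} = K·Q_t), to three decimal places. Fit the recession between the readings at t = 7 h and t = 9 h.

Using the recession-limb readings at t = 7 h and t = 9 h: Q falls from 29.7 to 16.3 L/s over 2 intervals.
K = (Q₂/Q₁)^(1/2) = (16.3/29.7)^(1/2) = 0.741.

K ≈ 0.741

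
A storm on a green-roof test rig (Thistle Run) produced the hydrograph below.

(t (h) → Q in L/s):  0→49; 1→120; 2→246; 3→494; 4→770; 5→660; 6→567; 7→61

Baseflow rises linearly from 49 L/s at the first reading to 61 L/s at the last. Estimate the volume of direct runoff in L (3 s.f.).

V ≈ 9.10 × 10^6 L

Direct-runoff ordinates (Q − Q_b): 0.00, 69.29, 193.57, 439.86, 714.14, 602.43, 507.71, 0.00 L/s.
ΣQ_DR = 2527 L/s.
With Δt = 1 h = 3600 s, V = ΣQ_DR · Δt = 2527 × 3600 = 9.10 × 10^6 L.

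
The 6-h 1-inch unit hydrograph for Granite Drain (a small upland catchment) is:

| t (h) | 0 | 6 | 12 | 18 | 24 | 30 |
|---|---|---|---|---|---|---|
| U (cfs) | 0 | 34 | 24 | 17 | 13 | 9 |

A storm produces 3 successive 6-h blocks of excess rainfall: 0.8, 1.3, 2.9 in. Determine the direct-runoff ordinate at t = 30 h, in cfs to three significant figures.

Q ≈ 73.4 cfs

By discrete convolution, Q_j = Σ (P_i / 1 in) · U_{j−i}.
At t = 30 h (j=5): Q = (0.8/1)·9 + (1.3/1)·13 + (2.9/1)·17 = 73.4 cfs.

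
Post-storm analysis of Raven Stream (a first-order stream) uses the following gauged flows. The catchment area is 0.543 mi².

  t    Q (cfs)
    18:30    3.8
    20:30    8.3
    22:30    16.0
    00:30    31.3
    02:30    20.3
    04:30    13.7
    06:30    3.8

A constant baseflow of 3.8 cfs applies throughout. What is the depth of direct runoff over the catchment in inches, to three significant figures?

Direct runoff: 0.0, 4.5, 12.2, 27.5, 16.5, 9.9, 0.0 cfs; ΣQ_DR = 70.60 cfs.
V = ΣQ_DR · Δt = 70.60 × 7200 s = 5.083 × 10^5 ft³.
Over A = 0.543 mi², depth = V / A = 0.403 in.

d ≈ 0.403 in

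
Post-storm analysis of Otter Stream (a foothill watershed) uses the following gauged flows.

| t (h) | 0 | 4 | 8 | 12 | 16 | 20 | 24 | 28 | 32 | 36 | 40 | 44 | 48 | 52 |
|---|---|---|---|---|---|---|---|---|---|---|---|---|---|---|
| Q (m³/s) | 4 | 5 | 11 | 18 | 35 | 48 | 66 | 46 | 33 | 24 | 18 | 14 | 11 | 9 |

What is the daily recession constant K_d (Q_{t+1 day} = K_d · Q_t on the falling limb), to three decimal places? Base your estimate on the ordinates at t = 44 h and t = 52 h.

Between t = 44 h and t = 52 h the flow falls from 14 to 9 m³/s over 2×4 h = 8 h.
Per-interval ratio K = (9/14)^(1/2) = 0.8018; K_d = K^(24/4) = 0.266.

K_d ≈ 0.266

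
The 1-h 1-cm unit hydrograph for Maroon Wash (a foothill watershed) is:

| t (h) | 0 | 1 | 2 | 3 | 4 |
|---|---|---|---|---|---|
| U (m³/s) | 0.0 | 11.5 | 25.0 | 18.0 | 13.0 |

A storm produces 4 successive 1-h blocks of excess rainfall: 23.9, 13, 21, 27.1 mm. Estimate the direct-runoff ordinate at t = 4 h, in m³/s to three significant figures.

Q ≈ 138 m³/s

By discrete convolution, Q_j = Σ (P_i / 10 mm) · U_{j−i}.
At t = 4 h (j=4): Q = (23.9/10)·13.0 + (13/10)·18.0 + (21/10)·25.0 + (27.1/10)·11.5 = 138 m³/s.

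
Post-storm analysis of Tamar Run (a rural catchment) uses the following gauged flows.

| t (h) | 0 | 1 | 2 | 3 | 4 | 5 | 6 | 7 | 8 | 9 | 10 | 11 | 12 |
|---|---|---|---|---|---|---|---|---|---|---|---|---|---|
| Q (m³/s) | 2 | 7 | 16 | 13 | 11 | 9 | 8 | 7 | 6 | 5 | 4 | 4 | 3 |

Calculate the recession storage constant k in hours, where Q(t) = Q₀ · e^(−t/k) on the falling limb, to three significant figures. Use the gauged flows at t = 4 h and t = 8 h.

On the falling limb, Q drops from 11 to 6 m³/s between t = 4 h and t = 8 h (Δt = 4 h).
k = −Δt / ln(Q₂/Q₁) = −4 / ln(6/11) = 6.60 h.

k ≈ 6.60 h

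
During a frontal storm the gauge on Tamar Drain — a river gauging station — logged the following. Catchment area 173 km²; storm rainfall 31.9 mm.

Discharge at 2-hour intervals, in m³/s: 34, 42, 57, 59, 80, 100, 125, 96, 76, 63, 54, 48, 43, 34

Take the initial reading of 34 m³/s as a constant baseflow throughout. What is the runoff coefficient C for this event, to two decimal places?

C ≈ 0.57

ΣQ_DR = 435.0 m³/s; V = ΣQ_DR·Δt = 3.132 × 10^6 m³.
Runoff depth d = V / A = 18.10 mm.
C = d / P = 18.10 / 31.9 = 0.57.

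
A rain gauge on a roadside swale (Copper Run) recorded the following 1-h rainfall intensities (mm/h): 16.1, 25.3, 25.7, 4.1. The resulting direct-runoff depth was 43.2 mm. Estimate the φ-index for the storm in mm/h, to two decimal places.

Only the 3 blocks with intensity above φ contribute runoff: 16.1, 25.3, 25.7 mm/h.
Σ(I−φ)·Δt = d  ⇒  (16.1+25.3+25.7 − 3φ)·1 = 43.2
φ = (67.10 − 43.2/1) / 3 = 7.97 mm/h.

φ ≈ 7.97 mm/h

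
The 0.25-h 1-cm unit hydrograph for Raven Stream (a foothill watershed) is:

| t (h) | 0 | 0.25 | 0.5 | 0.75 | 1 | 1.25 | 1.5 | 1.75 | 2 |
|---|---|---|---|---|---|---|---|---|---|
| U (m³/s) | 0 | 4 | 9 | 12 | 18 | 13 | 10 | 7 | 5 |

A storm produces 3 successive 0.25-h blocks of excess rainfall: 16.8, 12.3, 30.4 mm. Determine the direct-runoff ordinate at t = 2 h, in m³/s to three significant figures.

By discrete convolution, Q_j = Σ (P_i / 10 mm) · U_{j−i}.
At t = 2 h (j=8): Q = (16.8/10)·5 + (12.3/10)·7 + (30.4/10)·10 = 47.4 m³/s.

Q ≈ 47.4 m³/s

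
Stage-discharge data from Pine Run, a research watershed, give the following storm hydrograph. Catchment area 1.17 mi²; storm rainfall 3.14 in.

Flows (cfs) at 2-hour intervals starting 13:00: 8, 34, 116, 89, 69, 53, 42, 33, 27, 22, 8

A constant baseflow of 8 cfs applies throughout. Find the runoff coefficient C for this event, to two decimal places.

C ≈ 0.35

ΣQ_DR = 413.0 cfs; V = ΣQ_DR·Δt = 2.974 × 10^6 ft³.
Runoff depth d = V / A = 1.094 in.
C = d / P = 1.094 / 3.14 = 0.35.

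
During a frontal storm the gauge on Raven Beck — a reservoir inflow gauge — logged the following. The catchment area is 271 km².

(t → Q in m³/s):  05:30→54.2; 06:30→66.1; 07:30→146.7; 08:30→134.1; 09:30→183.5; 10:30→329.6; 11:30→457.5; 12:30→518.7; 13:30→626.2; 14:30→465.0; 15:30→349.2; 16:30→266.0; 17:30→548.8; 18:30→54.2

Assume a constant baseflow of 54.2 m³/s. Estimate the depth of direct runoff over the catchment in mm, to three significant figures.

Direct runoff: 0.0, 11.9, 92.5, 79.9, 129.3, 275.4, 403.3, 464.5, 572.0, 410.8, 295.0, 211.8, 494.6, 0.0 m³/s; ΣQ_DR = 3441 m³/s.
V = ΣQ_DR · Δt = 3441 × 3600 s = 1.239 × 10^7 m³.
Over A = 271 km², depth = V / A = 45.7 mm.

d ≈ 45.7 mm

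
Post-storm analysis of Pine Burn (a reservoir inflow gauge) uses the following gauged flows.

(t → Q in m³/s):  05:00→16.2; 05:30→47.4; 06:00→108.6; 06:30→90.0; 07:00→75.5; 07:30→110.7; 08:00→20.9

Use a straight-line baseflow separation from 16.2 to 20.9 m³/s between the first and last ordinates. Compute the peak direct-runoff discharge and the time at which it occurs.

Subtracting baseflow gives direct-runoff ordinates: 0.00, 30.42, 90.83, 71.45, 56.17, 90.58, 0.00 m³/s.
The maximum is 90.83 m³/s, occurring at the reading for t = 06:00.

Q_p = 90.83 m³/s at t = 06:00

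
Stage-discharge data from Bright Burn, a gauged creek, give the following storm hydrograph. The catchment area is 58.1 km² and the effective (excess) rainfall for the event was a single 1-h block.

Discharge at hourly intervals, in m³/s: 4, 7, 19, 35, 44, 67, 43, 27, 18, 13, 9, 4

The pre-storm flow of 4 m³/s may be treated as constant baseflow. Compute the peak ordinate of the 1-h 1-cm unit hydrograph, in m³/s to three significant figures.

U_p ≈ 42.0 m³/s

Direct runoff: 0.0, 3.0, 15.0, 31.0, 40.0, 63.0, 39.0, 23.0, 14.0, 9.0, 5.0, 0.0 m³/s; ΣQ_DR = 242.0 m³/s, peak = 63.0 m³/s.
Runoff depth d = ΣQ_DR·Δt / A = 242.0 × 3600 / (58.1 km²) = 14.99 mm.
The 1-cm UH is the DRH scaled by (10 mm)/d, so U_p = 63.0 × 10/14.99 = 42.0 m³/s.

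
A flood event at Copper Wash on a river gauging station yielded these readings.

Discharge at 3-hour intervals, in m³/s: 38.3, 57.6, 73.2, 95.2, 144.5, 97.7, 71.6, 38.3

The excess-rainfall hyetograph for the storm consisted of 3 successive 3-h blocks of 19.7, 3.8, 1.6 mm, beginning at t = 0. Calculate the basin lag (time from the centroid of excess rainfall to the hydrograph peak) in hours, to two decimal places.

t_L ≈ 9.66 h

Centroid of excess rainfall: t_c = Σ P_i·t̄_i / ΣP_i = 2.3367 h (block centres at 1.5, 4.5, 7.5 h).
Hydrograph peak occurs at t = 12 h, so basin lag t_L = 12 − 2.3367 = 9.66 h.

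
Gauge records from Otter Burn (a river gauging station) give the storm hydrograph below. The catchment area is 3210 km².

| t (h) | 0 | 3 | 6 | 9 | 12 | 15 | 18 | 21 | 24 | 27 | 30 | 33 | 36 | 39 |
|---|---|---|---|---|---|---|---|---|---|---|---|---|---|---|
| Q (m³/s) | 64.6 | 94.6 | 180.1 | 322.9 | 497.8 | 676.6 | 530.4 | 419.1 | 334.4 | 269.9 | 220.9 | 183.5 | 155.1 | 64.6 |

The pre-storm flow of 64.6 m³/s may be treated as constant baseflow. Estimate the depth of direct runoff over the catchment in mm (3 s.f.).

Direct runoff: 0.0, 30.0, 115.5, 258.3, 433.2, 612.0, 465.8, 354.5, 269.8, 205.3, 156.3, 118.9, 90.5, 0.0 m³/s; ΣQ_DR = 3110 m³/s.
V = ΣQ_DR · Δt = 3110 × 10800 s = 3.359 × 10^7 m³.
Over A = 3210 km², depth = V / A = 10.5 mm.

d ≈ 10.5 mm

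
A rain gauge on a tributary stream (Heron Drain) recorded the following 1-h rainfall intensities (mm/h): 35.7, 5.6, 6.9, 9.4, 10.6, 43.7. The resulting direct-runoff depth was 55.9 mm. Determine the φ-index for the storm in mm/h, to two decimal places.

φ ≈ 11.75 mm/h

Only the 2 blocks with intensity above φ contribute runoff: 35.7, 43.7 mm/h.
Σ(I−φ)·Δt = d  ⇒  (35.7+43.7 − 2φ)·1 = 55.9
φ = (79.40 − 55.9/1) / 2 = 11.75 mm/h.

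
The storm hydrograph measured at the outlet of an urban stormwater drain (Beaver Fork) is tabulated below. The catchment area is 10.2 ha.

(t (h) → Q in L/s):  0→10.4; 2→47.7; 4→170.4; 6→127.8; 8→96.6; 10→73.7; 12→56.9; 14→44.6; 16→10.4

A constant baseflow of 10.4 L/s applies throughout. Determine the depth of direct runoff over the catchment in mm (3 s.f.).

d ≈ 38.5 mm

Direct runoff: 0.0, 37.3, 160.0, 117.4, 86.2, 63.3, 46.5, 34.2, 0.0 L/s; ΣQ_DR = 544.9 L/s.
V = ΣQ_DR · Δt = 544.9 × 7200 s = 3.923 × 10^6 L.
Over A = 10.2 ha, depth = V / A = 38.5 mm.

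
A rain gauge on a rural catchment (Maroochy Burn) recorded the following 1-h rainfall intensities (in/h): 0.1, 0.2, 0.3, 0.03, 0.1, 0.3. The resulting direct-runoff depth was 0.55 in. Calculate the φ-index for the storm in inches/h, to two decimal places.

φ ≈ 0.09 in/h

Only the 5 blocks with intensity above φ contribute runoff: 0.1, 0.2, 0.3, 0.1, 0.3 in/h.
Σ(I−φ)·Δt = d  ⇒  (0.1+0.2+0.3+0.1+0.3 − 5φ)·1 = 0.55
φ = (1.000 − 0.55/1) / 5 = 0.09 in/h.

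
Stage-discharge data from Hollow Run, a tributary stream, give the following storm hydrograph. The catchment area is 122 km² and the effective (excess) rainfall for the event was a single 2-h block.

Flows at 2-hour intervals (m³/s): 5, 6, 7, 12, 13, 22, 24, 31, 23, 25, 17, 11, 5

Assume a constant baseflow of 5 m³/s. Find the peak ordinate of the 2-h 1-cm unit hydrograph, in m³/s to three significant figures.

U_p ≈ 32.4 m³/s

Direct runoff: 0.0, 1.0, 2.0, 7.0, 8.0, 17.0, 19.0, 26.0, 18.0, 20.0, 12.0, 6.0, 0.0 m³/s; ΣQ_DR = 136.0 m³/s, peak = 26.0 m³/s.
Runoff depth d = ΣQ_DR·Δt / A = 136.0 × 7200 / (122 km²) = 8.026 mm.
The 1-cm UH is the DRH scaled by (10 mm)/d, so U_p = 26.0 × 10/8.026 = 32.4 m³/s.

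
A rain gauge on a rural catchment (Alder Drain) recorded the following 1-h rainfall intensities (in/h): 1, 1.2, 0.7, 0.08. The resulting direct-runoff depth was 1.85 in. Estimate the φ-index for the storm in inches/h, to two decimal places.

Only the 3 blocks with intensity above φ contribute runoff: 1, 1.2, 0.7 in/h.
Σ(I−φ)·Δt = d  ⇒  (1+1.2+0.7 − 3φ)·1 = 1.85
φ = (2.900 − 1.85/1) / 3 = 0.35 in/h.

φ ≈ 0.35 in/h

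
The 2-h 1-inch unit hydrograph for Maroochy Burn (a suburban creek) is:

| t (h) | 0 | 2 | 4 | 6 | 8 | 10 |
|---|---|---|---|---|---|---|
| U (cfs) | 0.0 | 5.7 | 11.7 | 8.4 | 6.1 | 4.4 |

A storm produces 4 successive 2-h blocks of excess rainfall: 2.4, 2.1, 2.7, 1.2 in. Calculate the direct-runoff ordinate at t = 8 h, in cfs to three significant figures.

Q ≈ 70.7 cfs

By discrete convolution, Q_j = Σ (P_i / 1 in) · U_{j−i}.
At t = 8 h (j=4): Q = (2.4/1)·6.1 + (2.1/1)·8.4 + (2.7/1)·11.7 + (1.2/1)·5.7 = 70.7 cfs.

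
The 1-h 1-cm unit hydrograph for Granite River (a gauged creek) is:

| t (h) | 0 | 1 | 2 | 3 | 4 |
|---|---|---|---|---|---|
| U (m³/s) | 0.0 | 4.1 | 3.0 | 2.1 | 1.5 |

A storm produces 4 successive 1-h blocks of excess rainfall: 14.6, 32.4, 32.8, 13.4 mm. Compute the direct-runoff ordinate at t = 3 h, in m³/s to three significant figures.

By discrete convolution, Q_j = Σ (P_i / 10 mm) · U_{j−i}.
At t = 3 h (j=3): Q = (14.6/10)·2.1 + (32.4/10)·3.0 + (32.8/10)·4.1 + (13.4/10)·0.0 = 26.2 m³/s.

Q ≈ 26.2 m³/s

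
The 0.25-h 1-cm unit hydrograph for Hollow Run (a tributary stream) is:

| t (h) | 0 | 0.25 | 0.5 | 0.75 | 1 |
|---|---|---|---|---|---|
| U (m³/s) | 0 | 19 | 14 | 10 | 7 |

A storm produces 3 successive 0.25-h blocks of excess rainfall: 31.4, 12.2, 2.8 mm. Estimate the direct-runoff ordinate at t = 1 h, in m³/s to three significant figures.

Q ≈ 38.1 m³/s

By discrete convolution, Q_j = Σ (P_i / 10 mm) · U_{j−i}.
At t = 1 h (j=4): Q = (31.4/10)·7 + (12.2/10)·10 + (2.8/10)·14 = 38.1 m³/s.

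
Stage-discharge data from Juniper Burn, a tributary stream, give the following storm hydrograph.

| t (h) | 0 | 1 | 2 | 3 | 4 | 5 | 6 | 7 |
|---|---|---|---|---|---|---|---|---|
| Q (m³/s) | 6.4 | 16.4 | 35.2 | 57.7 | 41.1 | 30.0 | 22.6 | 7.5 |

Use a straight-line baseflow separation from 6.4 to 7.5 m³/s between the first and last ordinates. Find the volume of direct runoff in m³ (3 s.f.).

V ≈ 5.81 × 10^5 m³

Direct-runoff ordinates (Q − Q_b): 0.00, 9.84, 28.49, 50.83, 34.07, 22.81, 15.26, 0.00 m³/s.
ΣQ_DR = 161.3 m³/s.
With Δt = 1 h = 3600 s, V = ΣQ_DR · Δt = 161.3 × 3600 = 5.81 × 10^5 m³.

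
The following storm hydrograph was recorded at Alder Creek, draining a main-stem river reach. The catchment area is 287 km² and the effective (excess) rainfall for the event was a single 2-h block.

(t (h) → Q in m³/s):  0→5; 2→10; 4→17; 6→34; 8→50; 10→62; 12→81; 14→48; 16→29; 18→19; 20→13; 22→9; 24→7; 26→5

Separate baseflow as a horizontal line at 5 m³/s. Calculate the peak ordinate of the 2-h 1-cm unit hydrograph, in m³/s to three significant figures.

Direct runoff: 0.0, 5.0, 12.0, 29.0, 45.0, 57.0, 76.0, 43.0, 24.0, 14.0, 8.0, 4.0, 2.0, 0.0 m³/s; ΣQ_DR = 319.0 m³/s, peak = 76.0 m³/s.
Runoff depth d = ΣQ_DR·Δt / A = 319.0 × 7200 / (287 km²) = 8.003 mm.
The 1-cm UH is the DRH scaled by (10 mm)/d, so U_p = 76.0 × 10/8.003 = 95.0 m³/s.

U_p ≈ 95.0 m³/s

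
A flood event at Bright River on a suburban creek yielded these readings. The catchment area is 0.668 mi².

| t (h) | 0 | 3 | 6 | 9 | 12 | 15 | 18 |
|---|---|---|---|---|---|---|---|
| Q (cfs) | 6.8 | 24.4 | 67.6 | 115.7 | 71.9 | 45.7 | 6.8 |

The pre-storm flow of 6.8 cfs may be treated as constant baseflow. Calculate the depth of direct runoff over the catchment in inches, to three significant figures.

Direct runoff: 0.0, 17.6, 60.8, 108.9, 65.1, 38.9, 0.0 cfs; ΣQ_DR = 291.3 cfs.
V = ΣQ_DR · Δt = 291.3 × 10800 s = 3.146 × 10^6 ft³.
Over A = 0.668 mi², depth = V / A = 2.03 in.

d ≈ 2.03 in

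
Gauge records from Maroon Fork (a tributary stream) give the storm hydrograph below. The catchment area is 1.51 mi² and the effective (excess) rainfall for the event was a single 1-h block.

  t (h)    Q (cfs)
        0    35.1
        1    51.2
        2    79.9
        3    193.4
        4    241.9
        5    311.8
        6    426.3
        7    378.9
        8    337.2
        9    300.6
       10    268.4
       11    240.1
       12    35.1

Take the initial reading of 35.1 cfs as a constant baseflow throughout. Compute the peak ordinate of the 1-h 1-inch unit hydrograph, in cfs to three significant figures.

Direct runoff: 0.0, 16.1, 44.8, 158.3, 206.8, 276.7, 391.2, 343.8, 302.1, 265.5, 233.3, 205.0, 0.0 cfs; ΣQ_DR = 2444 cfs, peak = 391.2 cfs.
Runoff depth d = ΣQ_DR·Δt / A = 2444 × 3600 / (1.51 mi²) = 2.508 in.
The 1-inch UH is the DRH scaled by (1 in)/d, so U_p = 391.2 × 1/2.508 = 156 cfs.

U_p ≈ 156 cfs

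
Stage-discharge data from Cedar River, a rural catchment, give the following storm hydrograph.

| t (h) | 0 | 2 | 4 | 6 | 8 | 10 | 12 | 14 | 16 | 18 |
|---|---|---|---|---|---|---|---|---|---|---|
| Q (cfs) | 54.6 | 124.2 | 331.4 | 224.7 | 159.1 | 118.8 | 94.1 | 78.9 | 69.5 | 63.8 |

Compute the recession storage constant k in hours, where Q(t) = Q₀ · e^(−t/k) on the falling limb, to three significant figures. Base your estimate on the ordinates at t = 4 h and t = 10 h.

k ≈ 5.85 h

On the falling limb, Q drops from 331.4 to 118.8 cfs between t = 4 h and t = 10 h (Δt = 6 h).
k = −Δt / ln(Q₂/Q₁) = −6 / ln(118.8/331.4) = 5.85 h.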